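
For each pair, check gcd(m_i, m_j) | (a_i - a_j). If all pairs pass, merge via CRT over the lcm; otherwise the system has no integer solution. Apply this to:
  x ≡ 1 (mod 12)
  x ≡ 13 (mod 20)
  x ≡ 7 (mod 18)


Moduli 12, 20, 18 are not pairwise coprime, so CRT works modulo lcm(m_i) when all pairwise compatibility conditions hold.
Pairwise compatibility: gcd(m_i, m_j) must divide a_i - a_j for every pair.
Merge one congruence at a time:
  Start: x ≡ 1 (mod 12).
  Combine with x ≡ 13 (mod 20): gcd(12, 20) = 4; 13 - 1 = 12, which IS divisible by 4, so compatible.
    Write x = 1 + 12·t and substitute into x ≡ 13 (mod 20): 12·t ≡ 13 − 1 = 12 (mod 20).
    Divide the congruence (and modulus) by g = 4: 3·t ≡ 3 (mod 5).
    The inverse of 3 mod 5 is 2 (since 3·2 = 6 = 1·5 + 1), so t ≡ 2·3 = 6 ≡ 1 (mod 5).
    Then x = 1 + 12·1 = 13, valid modulo lcm(12, 20) = 60: x ≡ 13 (mod 60).
  Combine with x ≡ 7 (mod 18): gcd(60, 18) = 6; 7 - 13 = -6, which IS divisible by 6, so compatible.
    Write x = 13 + 60·t and substitute into x ≡ 7 (mod 18): 60·t ≡ 7 − 13 = -6 (mod 18).
    Divide the congruence (and modulus) by g = 6: 10·t ≡ -1 (mod 3).
    Reduce coefficients mod 3: 1·t ≡ 2 (mod 3).
    So t ≡ 2 (mod 3).
    Then x = 13 + 60·2 = 133, valid modulo lcm(60, 18) = 180: x ≡ 133 (mod 180).
Verify: 133 mod 12 = 1, 133 mod 20 = 13, 133 mod 18 = 7.

x ≡ 133 (mod 180).


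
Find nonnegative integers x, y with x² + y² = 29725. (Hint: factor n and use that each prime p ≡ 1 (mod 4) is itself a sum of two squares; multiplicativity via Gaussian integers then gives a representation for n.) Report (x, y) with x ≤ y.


Step 1: Factor n = 29725 = 5^2 · 29 · 41.
Step 2: Check the mod-4 condition on each prime factor: 5 ≡ 1 (mod 4), exponent 2; 29 ≡ 1 (mod 4), exponent 1; 41 ≡ 1 (mod 4), exponent 1.
All primes ≡ 3 (mod 4) appear to even exponent (or don't appear), so by the two-squares theorem n IS expressible as a sum of two squares.
Step 3: Build a representation. Group n = k² · m with k = 5 and m = 29 · 41 = 1189 (a product of primes ≡ 1 (mod 4)); a representation of m scales to one of n via (k·x)² + (k·y)² = k²(x² + y²). Each prime p ≡ 1 (mod 4) is itself a sum of two squares; find a² by testing p − a² for a perfect square:
  29: 29 − 1² = 28, 29 − 2² = 25 = 5² ⇒ 29 = 2² + 5².
  41: 41 − 1² = 40, 41 − 2² = 37, 41 − 3² = 32, 41 − 4² = 25 = 5² ⇒ 41 = 4² + 5².
  Combine using the Brahmagupta–Fibonacci identity (a² + b²)(c² + d²) = (ac − bd)² + (ad + bc)² = (ac + bd)² + (ad − bc)²:
  29 · 41 = 1189: from (2² + 5²)(4² + 5²), take (2·4 − 5·5, 2·5 + 5·4) = (8 − 25, 10 + 20) = (-17, 30); dropping signs (only squares matter) gives (17, 30); check 17² + 30² = 289 + 900 = 1189 ✓.
  Scale by k = 5: (5·17, 5·30) = (85, 150).
Step 4: Order so x ≤ y and verify: 85² + 150² = 7225 + 22500 = 29725 = n. ✓

n = 29725 = 85² + 150² (one valid representation with x ≤ y).


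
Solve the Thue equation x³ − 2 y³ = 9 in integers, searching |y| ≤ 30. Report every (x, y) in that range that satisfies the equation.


The equation is x³ - 2y³ = 9. For fixed y, x³ = 2·y³ + 9, so a solution requires the RHS to be a perfect cube.
Strategy: iterate y from -30 to 30, compute RHS = 2·y³ + 9, and check whether it is a (positive or negative) perfect cube.
Check small values of y:
  y = 0: RHS = 9 is not a perfect cube.
  y = 1: RHS = 11 is not a perfect cube.
  y = -1: RHS = 7 is not a perfect cube.
  y = 2: RHS = 25 is not a perfect cube.
  y = -2: RHS = -7 is not a perfect cube.
  y = 3: RHS = 63 is not a perfect cube.
  y = -3: RHS = -45 is not a perfect cube.
Continuing the search up to |y| = 30 finds no solutions either.
No (x, y) in the scanned range satisfies the equation.

No integer solutions with |y| ≤ 30.


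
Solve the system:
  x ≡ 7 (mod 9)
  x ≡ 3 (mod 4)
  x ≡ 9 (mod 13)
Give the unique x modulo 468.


Moduli 9, 4, 13 are pairwise coprime; by CRT there is a unique solution modulo M = 9 · 4 · 13 = 468.
Solve pairwise, accumulating the modulus:
  Start with x ≡ 7 (mod 9).
  Combine with x ≡ 3 (mod 4): since gcd(9, 4) = 1, we get a unique residue mod 36.
    Write x = 7 + 9·t and substitute into x ≡ 3 (mod 4): 9·t ≡ 3 − 7 = -4 (mod 4).
    Reduce coefficients mod 4: 1·t ≡ 0 (mod 4).
    So t ≡ 0 (mod 4).
    Then x = 7 + 9·0 = 7, valid modulo lcm(9, 4) = 36: x ≡ 7 (mod 36).
  Combine with x ≡ 9 (mod 13): since gcd(36, 13) = 1, we get a unique residue mod 468.
    Write x = 7 + 36·t and substitute into x ≡ 9 (mod 13): 36·t ≡ 9 − 7 = 2 (mod 13).
    Reduce coefficients mod 13: 10·t ≡ 2 (mod 13).
    The inverse of 10 mod 13 is 4 (since 10·4 = 40 = 3·13 + 1), so t ≡ 4·2 = 8 ≡ 8 (mod 13).
    Then x = 7 + 36·8 = 295, valid modulo lcm(36, 13) = 468: x ≡ 295 (mod 468).
Verify: 295 mod 9 = 7 ✓, 295 mod 4 = 3 ✓, 295 mod 13 = 9 ✓.

x ≡ 295 (mod 468).


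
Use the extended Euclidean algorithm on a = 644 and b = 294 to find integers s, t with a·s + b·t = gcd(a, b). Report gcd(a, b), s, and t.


Euclidean algorithm on (644, 294) — divide until remainder is 0:
  644 = 2 · 294 + 56
  294 = 5 · 56 + 14
  56 = 4 · 14 + 0
gcd(644, 294) = 14.
Track Bezout coefficients alongside the remainders: start with r₀ = 644 = a·1 + b·0 (s = 1, t = 0) and r₁ = 294 = a·0 + b·1 (s = 0, t = 1); each new remainder r_{k+1} = r_{k-1} − q_k·r_k inherits s_{k+1} = s_{k-1} − q_k·s_k, t_{k+1} = t_{k-1} − q_k·t_k, so r_k = a·s_k + b·t_k at every step:
  q = 2: r = 56, s = 1 − 2·0 = 1, t = 0 − 2·1 = -2  (check: 644·1 + 294·(-2) = 56)
  q = 5: r = 14, s = 0 − 5·1 = -5, t = 1 − 5·(-2) = 11  (check: 644·(-5) + 294·11 = 14)
The row with r = 14 (the gcd) gives the Bezout coefficients s = -5, t = 11.
Result: 644 · (-5) + 294 · (11) = 14.

gcd(644, 294) = 14; s = -5, t = 11 (check: 644·(-5) + 294·11 = 14).


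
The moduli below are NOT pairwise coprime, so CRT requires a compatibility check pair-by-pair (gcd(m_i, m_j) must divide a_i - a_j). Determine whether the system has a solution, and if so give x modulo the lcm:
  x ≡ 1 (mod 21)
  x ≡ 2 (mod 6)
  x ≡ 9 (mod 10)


Moduli 21, 6, 10 are not pairwise coprime, so CRT works modulo lcm(m_i) when all pairwise compatibility conditions hold.
Pairwise compatibility: gcd(m_i, m_j) must divide a_i - a_j for every pair.
Merge one congruence at a time:
  Start: x ≡ 1 (mod 21).
  Combine with x ≡ 2 (mod 6): gcd(21, 6) = 3, and 2 - 1 = 1 is NOT divisible by 3.
    ⇒ system is inconsistent (no integer solution).

No solution (the system is inconsistent).


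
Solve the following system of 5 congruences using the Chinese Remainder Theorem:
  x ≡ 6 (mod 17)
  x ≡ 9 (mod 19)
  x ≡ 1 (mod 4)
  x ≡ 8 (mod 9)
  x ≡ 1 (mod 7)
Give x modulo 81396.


Product of moduli M = 17 · 19 · 4 · 9 · 7 = 81396.
Merge one congruence at a time:
  Start: x ≡ 6 (mod 17).
  Combine with x ≡ 9 (mod 19); new modulus lcm = 323.
    Write x = 6 + 17·t and substitute into x ≡ 9 (mod 19): 17·t ≡ 9 − 6 = 3 (mod 19).
    The inverse of 17 mod 19 is 9 (since 17·9 = 153 = 8·19 + 1), so t ≡ 9·3 = 27 ≡ 8 (mod 19).
    Then x = 6 + 17·8 = 142, valid modulo lcm(17, 19) = 323: x ≡ 142 (mod 323).
  Combine with x ≡ 1 (mod 4); new modulus lcm = 1292.
    Write x = 142 + 323·t and substitute into x ≡ 1 (mod 4): 323·t ≡ 1 − 142 = -141 (mod 4).
    Reduce coefficients mod 4: 3·t ≡ 3 (mod 4).
    The inverse of 3 mod 4 is 3 (since 3·3 = 9 = 2·4 + 1), so t ≡ 3·3 = 9 ≡ 1 (mod 4).
    Then x = 142 + 323·1 = 465, valid modulo lcm(323, 4) = 1292: x ≡ 465 (mod 1292).
  Combine with x ≡ 8 (mod 9); new modulus lcm = 11628.
    Write x = 465 + 1292·t and substitute into x ≡ 8 (mod 9): 1292·t ≡ 8 − 465 = -457 (mod 9).
    Reduce coefficients mod 9: 5·t ≡ 2 (mod 9).
    The inverse of 5 mod 9 is 2 (since 5·2 = 10 = 1·9 + 1), so t ≡ 2·2 = 4 ≡ 4 (mod 9).
    Then x = 465 + 1292·4 = 5633, valid modulo lcm(1292, 9) = 11628: x ≡ 5633 (mod 11628).
  Combine with x ≡ 1 (mod 7); new modulus lcm = 81396.
    Write x = 5633 + 11628·t and substitute into x ≡ 1 (mod 7): 11628·t ≡ 1 − 5633 = -5632 (mod 7).
    Reduce coefficients mod 7: 1·t ≡ 3 (mod 7).
    So t ≡ 3 (mod 7).
    Then x = 5633 + 11628·3 = 40517, valid modulo lcm(11628, 7) = 81396: x ≡ 40517 (mod 81396).
Verify against each original: 40517 mod 17 = 6, 40517 mod 19 = 9, 40517 mod 4 = 1, 40517 mod 9 = 8, 40517 mod 7 = 1.

x ≡ 40517 (mod 81396).


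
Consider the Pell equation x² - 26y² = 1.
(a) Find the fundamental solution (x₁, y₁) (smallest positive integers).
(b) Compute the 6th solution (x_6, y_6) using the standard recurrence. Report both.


Step 1: Find the fundamental solution (x₁, y₁) of x² - 26y² = 1.
  Expand √26 as a continued fraction. a₀ = ⌊√26⌋ = 5; iterate m_{k+1} = d_k·a_k − m_k, d_{k+1} = (26 − m_{k+1}²)/d_k, a_{k+1} = ⌊(a₀ + m_{k+1})/d_{k+1}⌋ (starting m₀ = 0, d₀ = 1), with convergents p_k = a_k·p_{k-1} + p_{k-2}, q_k = a_k·q_{k-1} + q_{k-2} (p₋₁ = 1, q₋₁ = 0):
  k = 0: a₀ = 5; p₀/q₀ = 5/1; p₀² − 26·q₀² = 25 − 26 = -1.
  k = 1: m = 5, d = 1, a = ⌊(5 + 5)/1⌋ = 10; p/q = (10·5 + 1)/(10·1 + 0) = 51/10; p² − 26·q² = 2601 − 2600 = 1.
  The first convergent with p² − 26·q² = 1 gives the fundamental solution (x₁, y₁) = (51, 10).
Step 2: Apply the recurrence (x_{n+1}, y_{n+1}) = (x₁x_n + 26y₁y_n, x₁y_n + y₁x_n) repeatedly.
  From (x_1, y_1) = (51, 10): x_2 = 51·51 + 26·10·10 = 5201; y_2 = 51·10 + 10·51 = 1020.
  From (x_2, y_2) = (5201, 1020): x_3 = 51·5201 + 26·10·1020 = 530451; y_3 = 51·1020 + 10·5201 = 104030.
  From (x_3, y_3) = (530451, 104030): x_4 = 51·530451 + 26·10·104030 = 54100801; y_4 = 51·104030 + 10·530451 = 10610040.
  From (x_4, y_4) = (54100801, 10610040): x_5 = 51·54100801 + 26·10·10610040 = 5517751251; y_5 = 51·10610040 + 10·54100801 = 1082120050.
  From (x_5, y_5) = (5517751251, 1082120050): x_6 = 51·5517751251 + 26·10·1082120050 = 562756526801; y_6 = 51·1082120050 + 10·5517751251 = 110365635060.
Step 3: Verify x_6² - 26·y_6² = 316694908457124631293601 - 316694908457124631293600 = 1 (should be 1). ✓

(x_1, y_1) = (51, 10); (x_6, y_6) = (562756526801, 110365635060).


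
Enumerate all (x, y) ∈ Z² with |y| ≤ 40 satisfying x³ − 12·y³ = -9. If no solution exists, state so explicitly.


The equation is x³ - 12y³ = -9. For fixed y, x³ = 12·y³ − 9, so a solution requires the RHS to be a perfect cube.
Strategy: iterate y from -40 to 40, compute RHS = 12·y³ − 9, and check whether it is a (positive or negative) perfect cube.
Check small values of y:
  y = 0: RHS = -9 is not a perfect cube.
  y = 1: RHS = 3 is not a perfect cube.
  y = -1: RHS = -21 is not a perfect cube.
  y = 2: RHS = 87 is not a perfect cube.
  y = -2: RHS = -105 is not a perfect cube.
  y = 3: RHS = 315 is not a perfect cube.
  y = -3: RHS = -333 is not a perfect cube.
Continuing the search up to |y| = 40 finds no solutions either.
No (x, y) in the scanned range satisfies the equation.

No integer solutions with |y| ≤ 40.


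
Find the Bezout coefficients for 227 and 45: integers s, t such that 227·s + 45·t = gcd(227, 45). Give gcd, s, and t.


Euclidean algorithm on (227, 45) — divide until remainder is 0:
  227 = 5 · 45 + 2
  45 = 22 · 2 + 1
  2 = 2 · 1 + 0
gcd(227, 45) = 1.
Track Bezout coefficients alongside the remainders: start with r₀ = 227 = a·1 + b·0 (s = 1, t = 0) and r₁ = 45 = a·0 + b·1 (s = 0, t = 1); each new remainder r_{k+1} = r_{k-1} − q_k·r_k inherits s_{k+1} = s_{k-1} − q_k·s_k, t_{k+1} = t_{k-1} − q_k·t_k, so r_k = a·s_k + b·t_k at every step:
  q = 5: r = 2, s = 1 − 5·0 = 1, t = 0 − 5·1 = -5  (check: 227·1 + 45·(-5) = 2)
  q = 22: r = 1, s = 0 − 22·1 = -22, t = 1 − 22·(-5) = 111  (check: 227·(-22) + 45·111 = 1)
The row with r = 1 (the gcd) gives the Bezout coefficients s = -22, t = 111.
Result: 227 · (-22) + 45 · (111) = 1.

gcd(227, 45) = 1; s = -22, t = 111 (check: 227·(-22) + 45·111 = 1).


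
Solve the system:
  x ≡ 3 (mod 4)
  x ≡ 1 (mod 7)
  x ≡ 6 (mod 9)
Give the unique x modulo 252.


Moduli 4, 7, 9 are pairwise coprime; by CRT there is a unique solution modulo M = 4 · 7 · 9 = 252.
Solve pairwise, accumulating the modulus:
  Start with x ≡ 3 (mod 4).
  Combine with x ≡ 1 (mod 7): since gcd(4, 7) = 1, we get a unique residue mod 28.
    Write x = 3 + 4·t and substitute into x ≡ 1 (mod 7): 4·t ≡ 1 − 3 = -2 (mod 7).
    Reduce coefficients mod 7: 4·t ≡ 5 (mod 7).
    The inverse of 4 mod 7 is 2 (since 4·2 = 8 = 1·7 + 1), so t ≡ 2·5 = 10 ≡ 3 (mod 7).
    Then x = 3 + 4·3 = 15, valid modulo lcm(4, 7) = 28: x ≡ 15 (mod 28).
  Combine with x ≡ 6 (mod 9): since gcd(28, 9) = 1, we get a unique residue mod 252.
    Write x = 15 + 28·t and substitute into x ≡ 6 (mod 9): 28·t ≡ 6 − 15 = -9 (mod 9).
    Reduce coefficients mod 9: 1·t ≡ 0 (mod 9).
    So t ≡ 0 (mod 9).
    Then x = 15 + 28·0 = 15, valid modulo lcm(28, 9) = 252: x ≡ 15 (mod 252).
Verify: 15 mod 4 = 3 ✓, 15 mod 7 = 1 ✓, 15 mod 9 = 6 ✓.

x ≡ 15 (mod 252).


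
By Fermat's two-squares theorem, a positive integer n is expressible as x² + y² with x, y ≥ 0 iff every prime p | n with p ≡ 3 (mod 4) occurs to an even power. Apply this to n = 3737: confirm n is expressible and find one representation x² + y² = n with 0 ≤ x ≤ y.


Step 1: Factor n = 3737 = 37 · 101.
Step 2: Check the mod-4 condition on each prime factor: 37 ≡ 1 (mod 4), exponent 1; 101 ≡ 1 (mod 4), exponent 1.
All primes ≡ 3 (mod 4) appear to even exponent (or don't appear), so by the two-squares theorem n IS expressible as a sum of two squares.
Step 3: Build a representation. Here n = 37 · 101 is a product of primes ≡ 1 (mod 4). Each prime p ≡ 1 (mod 4) is itself a sum of two squares; find a² by testing p − a² for a perfect square:
  37: 37 − 1² = 36 = 6² ⇒ 37 = 1² + 6².
  101: 101 − 1² = 100 = 10² ⇒ 101 = 1² + 10².
  Combine using the Brahmagupta–Fibonacci identity (a² + b²)(c² + d²) = (ac − bd)² + (ad + bc)² = (ac + bd)² + (ad − bc)²:
  37 · 101 = 3737: from (1² + 6²)(1² + 10²), take (1·1 − 6·10, 1·10 + 6·1) = (1 − 60, 10 + 6) = (-59, 16); dropping signs (only squares matter) gives (59, 16); check 59² + 16² = 3481 + 256 = 3737 ✓.
Step 4: Order so x ≤ y and verify: 16² + 59² = 256 + 3481 = 3737 = n. ✓

n = 3737 = 16² + 59² (one valid representation with x ≤ y).


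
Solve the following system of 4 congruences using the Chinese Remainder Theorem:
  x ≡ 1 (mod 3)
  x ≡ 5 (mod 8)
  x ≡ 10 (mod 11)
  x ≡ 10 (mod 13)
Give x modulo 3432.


Product of moduli M = 3 · 8 · 11 · 13 = 3432.
Merge one congruence at a time:
  Start: x ≡ 1 (mod 3).
  Combine with x ≡ 5 (mod 8); new modulus lcm = 24.
    Write x = 1 + 3·t and substitute into x ≡ 5 (mod 8): 3·t ≡ 5 − 1 = 4 (mod 8).
    The inverse of 3 mod 8 is 3 (since 3·3 = 9 = 1·8 + 1), so t ≡ 3·4 = 12 ≡ 4 (mod 8).
    Then x = 1 + 3·4 = 13, valid modulo lcm(3, 8) = 24: x ≡ 13 (mod 24).
  Combine with x ≡ 10 (mod 11); new modulus lcm = 264.
    Write x = 13 + 24·t and substitute into x ≡ 10 (mod 11): 24·t ≡ 10 − 13 = -3 (mod 11).
    Reduce coefficients mod 11: 2·t ≡ 8 (mod 11).
    The inverse of 2 mod 11 is 6 (since 2·6 = 12 = 1·11 + 1), so t ≡ 6·8 = 48 ≡ 4 (mod 11).
    Then x = 13 + 24·4 = 109, valid modulo lcm(24, 11) = 264: x ≡ 109 (mod 264).
  Combine with x ≡ 10 (mod 13); new modulus lcm = 3432.
    Write x = 109 + 264·t and substitute into x ≡ 10 (mod 13): 264·t ≡ 10 − 109 = -99 (mod 13).
    Reduce coefficients mod 13: 4·t ≡ 5 (mod 13).
    The inverse of 4 mod 13 is 10 (since 4·10 = 40 = 3·13 + 1), so t ≡ 10·5 = 50 ≡ 11 (mod 13).
    Then x = 109 + 264·11 = 3013, valid modulo lcm(264, 13) = 3432: x ≡ 3013 (mod 3432).
Verify against each original: 3013 mod 3 = 1, 3013 mod 8 = 5, 3013 mod 11 = 10, 3013 mod 13 = 10.

x ≡ 3013 (mod 3432).


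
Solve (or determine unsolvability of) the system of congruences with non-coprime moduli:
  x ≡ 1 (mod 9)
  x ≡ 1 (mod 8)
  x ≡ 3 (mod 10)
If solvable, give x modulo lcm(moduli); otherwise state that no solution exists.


Moduli 9, 8, 10 are not pairwise coprime, so CRT works modulo lcm(m_i) when all pairwise compatibility conditions hold.
Pairwise compatibility: gcd(m_i, m_j) must divide a_i - a_j for every pair.
Merge one congruence at a time:
  Start: x ≡ 1 (mod 9).
  Combine with x ≡ 1 (mod 8): gcd(9, 8) = 1; 1 - 1 = 0, which IS divisible by 1, so compatible.
    Write x = 1 + 9·t and substitute into x ≡ 1 (mod 8): 9·t ≡ 1 − 1 = 0 (mod 8).
    Reduce coefficients mod 8: 1·t ≡ 0 (mod 8).
    So t ≡ 0 (mod 8).
    Then x = 1 + 9·0 = 1, valid modulo lcm(9, 8) = 72: x ≡ 1 (mod 72).
  Combine with x ≡ 3 (mod 10): gcd(72, 10) = 2; 3 - 1 = 2, which IS divisible by 2, so compatible.
    Write x = 1 + 72·t and substitute into x ≡ 3 (mod 10): 72·t ≡ 3 − 1 = 2 (mod 10).
    Divide the congruence (and modulus) by g = 2: 36·t ≡ 1 (mod 5).
    Reduce coefficients mod 5: 1·t ≡ 1 (mod 5).
    So t ≡ 1 (mod 5).
    Then x = 1 + 72·1 = 73, valid modulo lcm(72, 10) = 360: x ≡ 73 (mod 360).
Verify: 73 mod 9 = 1, 73 mod 8 = 1, 73 mod 10 = 3.

x ≡ 73 (mod 360).


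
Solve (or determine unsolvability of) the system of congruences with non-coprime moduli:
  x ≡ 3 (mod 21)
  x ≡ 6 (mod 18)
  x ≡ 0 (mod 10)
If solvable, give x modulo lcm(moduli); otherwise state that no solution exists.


Moduli 21, 18, 10 are not pairwise coprime, so CRT works modulo lcm(m_i) when all pairwise compatibility conditions hold.
Pairwise compatibility: gcd(m_i, m_j) must divide a_i - a_j for every pair.
Merge one congruence at a time:
  Start: x ≡ 3 (mod 21).
  Combine with x ≡ 6 (mod 18): gcd(21, 18) = 3; 6 - 3 = 3, which IS divisible by 3, so compatible.
    Write x = 3 + 21·t and substitute into x ≡ 6 (mod 18): 21·t ≡ 6 − 3 = 3 (mod 18).
    Divide the congruence (and modulus) by g = 3: 7·t ≡ 1 (mod 6).
    Reduce coefficients mod 6: 1·t ≡ 1 (mod 6).
    So t ≡ 1 (mod 6).
    Then x = 3 + 21·1 = 24, valid modulo lcm(21, 18) = 126: x ≡ 24 (mod 126).
  Combine with x ≡ 0 (mod 10): gcd(126, 10) = 2; 0 - 24 = -24, which IS divisible by 2, so compatible.
    Write x = 24 + 126·t and substitute into x ≡ 0 (mod 10): 126·t ≡ 0 − 24 = -24 (mod 10).
    Divide the congruence (and modulus) by g = 2: 63·t ≡ -12 (mod 5).
    Reduce coefficients mod 5: 3·t ≡ 3 (mod 5).
    The inverse of 3 mod 5 is 2 (since 3·2 = 6 = 1·5 + 1), so t ≡ 2·3 = 6 ≡ 1 (mod 5).
    Then x = 24 + 126·1 = 150, valid modulo lcm(126, 10) = 630: x ≡ 150 (mod 630).
Verify: 150 mod 21 = 3, 150 mod 18 = 6, 150 mod 10 = 0.

x ≡ 150 (mod 630).


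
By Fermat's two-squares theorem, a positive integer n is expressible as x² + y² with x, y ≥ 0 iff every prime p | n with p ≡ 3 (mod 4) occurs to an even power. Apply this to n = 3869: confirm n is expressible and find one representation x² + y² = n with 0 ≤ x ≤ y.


Step 1: Factor n = 3869 = 53 · 73.
Step 2: Check the mod-4 condition on each prime factor: 53 ≡ 1 (mod 4), exponent 1; 73 ≡ 1 (mod 4), exponent 1.
All primes ≡ 3 (mod 4) appear to even exponent (or don't appear), so by the two-squares theorem n IS expressible as a sum of two squares.
Step 3: Build a representation. Here n = 53 · 73 is a product of primes ≡ 1 (mod 4). Each prime p ≡ 1 (mod 4) is itself a sum of two squares; find a² by testing p − a² for a perfect square:
  53: 53 − 1² = 52, 53 − 2² = 49 = 7² ⇒ 53 = 2² + 7².
  73: 73 − 1² = 72, 73 − 2² = 69, 73 − 3² = 64 = 8² ⇒ 73 = 3² + 8².
  Combine using the Brahmagupta–Fibonacci identity (a² + b²)(c² + d²) = (ac − bd)² + (ad + bc)² = (ac + bd)² + (ad − bc)²:
  53 · 73 = 3869: from (2² + 7²)(3² + 8²), take (2·3 − 7·8, 2·8 + 7·3) = (6 − 56, 16 + 21) = (-50, 37); dropping signs (only squares matter) gives (50, 37); check 50² + 37² = 2500 + 1369 = 3869 ✓.
Step 4: Order so x ≤ y and verify: 37² + 50² = 1369 + 2500 = 3869 = n. ✓

n = 3869 = 37² + 50² (one valid representation with x ≤ y).


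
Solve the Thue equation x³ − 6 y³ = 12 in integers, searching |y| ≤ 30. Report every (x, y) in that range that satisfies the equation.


The equation is x³ - 6y³ = 12. For fixed y, x³ = 6·y³ + 12, so a solution requires the RHS to be a perfect cube.
Strategy: iterate y from -30 to 30, compute RHS = 6·y³ + 12, and check whether it is a (positive or negative) perfect cube.
Check small values of y:
  y = 0: RHS = 12 is not a perfect cube.
  y = 1: RHS = 18 is not a perfect cube.
  y = -1: RHS = 6 is not a perfect cube.
  y = 2: RHS = 60 is not a perfect cube.
  y = -2: RHS = -36 is not a perfect cube.
  y = 3: RHS = 174 is not a perfect cube.
  y = -3: RHS = -150 is not a perfect cube.
Continuing the search up to |y| = 30 finds no solutions either.
No (x, y) in the scanned range satisfies the equation.

No integer solutions with |y| ≤ 30.


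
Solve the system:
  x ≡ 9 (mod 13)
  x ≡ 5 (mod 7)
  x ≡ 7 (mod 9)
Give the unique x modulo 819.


Moduli 13, 7, 9 are pairwise coprime; by CRT there is a unique solution modulo M = 13 · 7 · 9 = 819.
Solve pairwise, accumulating the modulus:
  Start with x ≡ 9 (mod 13).
  Combine with x ≡ 5 (mod 7): since gcd(13, 7) = 1, we get a unique residue mod 91.
    Write x = 9 + 13·t and substitute into x ≡ 5 (mod 7): 13·t ≡ 5 − 9 = -4 (mod 7).
    Reduce coefficients mod 7: 6·t ≡ 3 (mod 7).
    The inverse of 6 mod 7 is 6 (since 6·6 = 36 = 5·7 + 1), so t ≡ 6·3 = 18 ≡ 4 (mod 7).
    Then x = 9 + 13·4 = 61, valid modulo lcm(13, 7) = 91: x ≡ 61 (mod 91).
  Combine with x ≡ 7 (mod 9): since gcd(91, 9) = 1, we get a unique residue mod 819.
    Write x = 61 + 91·t and substitute into x ≡ 7 (mod 9): 91·t ≡ 7 − 61 = -54 (mod 9).
    Reduce coefficients mod 9: 1·t ≡ 0 (mod 9).
    So t ≡ 0 (mod 9).
    Then x = 61 + 91·0 = 61, valid modulo lcm(91, 9) = 819: x ≡ 61 (mod 819).
Verify: 61 mod 13 = 9 ✓, 61 mod 7 = 5 ✓, 61 mod 9 = 7 ✓.

x ≡ 61 (mod 819).


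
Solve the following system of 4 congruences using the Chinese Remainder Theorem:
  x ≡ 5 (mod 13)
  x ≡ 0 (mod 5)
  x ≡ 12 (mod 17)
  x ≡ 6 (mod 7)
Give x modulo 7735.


Product of moduli M = 13 · 5 · 17 · 7 = 7735.
Merge one congruence at a time:
  Start: x ≡ 5 (mod 13).
  Combine with x ≡ 0 (mod 5); new modulus lcm = 65.
    Write x = 5 + 13·t and substitute into x ≡ 0 (mod 5): 13·t ≡ 0 − 5 = -5 (mod 5).
    Reduce coefficients mod 5: 3·t ≡ 0 (mod 5).
    The inverse of 3 mod 5 is 2 (since 3·2 = 6 = 1·5 + 1), so t ≡ 2·0 = 0 ≡ 0 (mod 5).
    Then x = 5 + 13·0 = 5, valid modulo lcm(13, 5) = 65: x ≡ 5 (mod 65).
  Combine with x ≡ 12 (mod 17); new modulus lcm = 1105.
    Write x = 5 + 65·t and substitute into x ≡ 12 (mod 17): 65·t ≡ 12 − 5 = 7 (mod 17).
    Reduce coefficients mod 17: 14·t ≡ 7 (mod 17).
    The inverse of 14 mod 17 is 11 (since 14·11 = 154 = 9·17 + 1), so t ≡ 11·7 = 77 ≡ 9 (mod 17).
    Then x = 5 + 65·9 = 590, valid modulo lcm(65, 17) = 1105: x ≡ 590 (mod 1105).
  Combine with x ≡ 6 (mod 7); new modulus lcm = 7735.
    Write x = 590 + 1105·t and substitute into x ≡ 6 (mod 7): 1105·t ≡ 6 − 590 = -584 (mod 7).
    Reduce coefficients mod 7: 6·t ≡ 4 (mod 7).
    The inverse of 6 mod 7 is 6 (since 6·6 = 36 = 5·7 + 1), so t ≡ 6·4 = 24 ≡ 3 (mod 7).
    Then x = 590 + 1105·3 = 3905, valid modulo lcm(1105, 7) = 7735: x ≡ 3905 (mod 7735).
Verify against each original: 3905 mod 13 = 5, 3905 mod 5 = 0, 3905 mod 17 = 12, 3905 mod 7 = 6.

x ≡ 3905 (mod 7735).


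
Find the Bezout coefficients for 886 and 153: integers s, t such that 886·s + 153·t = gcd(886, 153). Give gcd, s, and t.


Euclidean algorithm on (886, 153) — divide until remainder is 0:
  886 = 5 · 153 + 121
  153 = 1 · 121 + 32
  121 = 3 · 32 + 25
  32 = 1 · 25 + 7
  25 = 3 · 7 + 4
  7 = 1 · 4 + 3
  4 = 1 · 3 + 1
  3 = 3 · 1 + 0
gcd(886, 153) = 1.
Track Bezout coefficients alongside the remainders: start with r₀ = 886 = a·1 + b·0 (s = 1, t = 0) and r₁ = 153 = a·0 + b·1 (s = 0, t = 1); each new remainder r_{k+1} = r_{k-1} − q_k·r_k inherits s_{k+1} = s_{k-1} − q_k·s_k, t_{k+1} = t_{k-1} − q_k·t_k, so r_k = a·s_k + b·t_k at every step:
  q = 5: r = 121, s = 1 − 5·0 = 1, t = 0 − 5·1 = -5  (check: 886·1 + 153·(-5) = 121)
  q = 1: r = 32, s = 0 − 1·1 = -1, t = 1 − 1·(-5) = 6  (check: 886·(-1) + 153·6 = 32)
  q = 3: r = 25, s = 1 − 3·(-1) = 4, t = -5 − 3·6 = -23  (check: 886·4 + 153·(-23) = 25)
  q = 1: r = 7, s = -1 − 1·4 = -5, t = 6 − 1·(-23) = 29  (check: 886·(-5) + 153·29 = 7)
  q = 3: r = 4, s = 4 − 3·(-5) = 19, t = -23 − 3·29 = -110  (check: 886·19 + 153·(-110) = 4)
  q = 1: r = 3, s = -5 − 1·19 = -24, t = 29 − 1·(-110) = 139  (check: 886·(-24) + 153·139 = 3)
  q = 1: r = 1, s = 19 − 1·(-24) = 43, t = -110 − 1·139 = -249  (check: 886·43 + 153·(-249) = 1)
The row with r = 1 (the gcd) gives the Bezout coefficients s = 43, t = -249.
Result: 886 · (43) + 153 · (-249) = 1.

gcd(886, 153) = 1; s = 43, t = -249 (check: 886·43 + 153·(-249) = 1).


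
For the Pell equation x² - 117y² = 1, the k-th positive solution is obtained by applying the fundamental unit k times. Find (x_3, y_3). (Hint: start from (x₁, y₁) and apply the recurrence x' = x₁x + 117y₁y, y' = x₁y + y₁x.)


Step 1: Find the fundamental solution (x₁, y₁) of x² - 117y² = 1.
  Expand √117 as a continued fraction. a₀ = ⌊√117⌋ = 10; iterate m_{k+1} = d_k·a_k − m_k, d_{k+1} = (117 − m_{k+1}²)/d_k, a_{k+1} = ⌊(a₀ + m_{k+1})/d_{k+1}⌋ (starting m₀ = 0, d₀ = 1), with convergents p_k = a_k·p_{k-1} + p_{k-2}, q_k = a_k·q_{k-1} + q_{k-2} (p₋₁ = 1, q₋₁ = 0):
  k = 0: a₀ = 10; p₀/q₀ = 10/1; p₀² − 117·q₀² = 100 − 117 = -17.
  k = 1: m = 10, d = 17, a = ⌊(10 + 10)/17⌋ = 1; p/q = (1·10 + 1)/(1·1 + 0) = 11/1; p² − 117·q² = 121 − 117 = 4.
  k = 2: m = 7, d = 4, a = ⌊(10 + 7)/4⌋ = 4; p/q = (4·11 + 10)/(4·1 + 1) = 54/5; p² − 117·q² = 2916 − 2925 = -9.
  k = 3: m = 9, d = 9, a = ⌊(10 + 9)/9⌋ = 2; p/q = (2·54 + 11)/(2·5 + 1) = 119/11; p² − 117·q² = 14161 − 14157 = 4.
  k = 4: m = 9, d = 4, a = ⌊(10 + 9)/4⌋ = 4; p/q = (4·119 + 54)/(4·11 + 5) = 530/49; p² − 117·q² = 280900 − 280917 = -17.
  k = 5: m = 7, d = 17, a = ⌊(10 + 7)/17⌋ = 1; p/q = (1·530 + 119)/(1·49 + 11) = 649/60; p² − 117·q² = 421201 − 421200 = 1.
  The first convergent with p² − 117·q² = 1 gives the fundamental solution (x₁, y₁) = (649, 60).
Step 2: Apply the recurrence (x_{n+1}, y_{n+1}) = (x₁x_n + 117y₁y_n, x₁y_n + y₁x_n) repeatedly.
  From (x_1, y_1) = (649, 60): x_2 = 649·649 + 117·60·60 = 842401; y_2 = 649·60 + 60·649 = 77880.
  From (x_2, y_2) = (842401, 77880): x_3 = 649·842401 + 117·60·77880 = 1093435849; y_3 = 649·77880 + 60·842401 = 101088180.
Step 3: Verify x_3² - 117·y_3² = 1195601955878350801 - 1195601955878350800 = 1 (should be 1). ✓

(x_1, y_1) = (649, 60); (x_3, y_3) = (1093435849, 101088180).


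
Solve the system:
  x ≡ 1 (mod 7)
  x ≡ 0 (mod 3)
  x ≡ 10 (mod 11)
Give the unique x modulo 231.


Moduli 7, 3, 11 are pairwise coprime; by CRT there is a unique solution modulo M = 7 · 3 · 11 = 231.
Solve pairwise, accumulating the modulus:
  Start with x ≡ 1 (mod 7).
  Combine with x ≡ 0 (mod 3): since gcd(7, 3) = 1, we get a unique residue mod 21.
    Write x = 1 + 7·t and substitute into x ≡ 0 (mod 3): 7·t ≡ 0 − 1 = -1 (mod 3).
    Reduce coefficients mod 3: 1·t ≡ 2 (mod 3).
    So t ≡ 2 (mod 3).
    Then x = 1 + 7·2 = 15, valid modulo lcm(7, 3) = 21: x ≡ 15 (mod 21).
  Combine with x ≡ 10 (mod 11): since gcd(21, 11) = 1, we get a unique residue mod 231.
    Write x = 15 + 21·t and substitute into x ≡ 10 (mod 11): 21·t ≡ 10 − 15 = -5 (mod 11).
    Reduce coefficients mod 11: 10·t ≡ 6 (mod 11).
    The inverse of 10 mod 11 is 10 (since 10·10 = 100 = 9·11 + 1), so t ≡ 10·6 = 60 ≡ 5 (mod 11).
    Then x = 15 + 21·5 = 120, valid modulo lcm(21, 11) = 231: x ≡ 120 (mod 231).
Verify: 120 mod 7 = 1 ✓, 120 mod 3 = 0 ✓, 120 mod 11 = 10 ✓.

x ≡ 120 (mod 231).


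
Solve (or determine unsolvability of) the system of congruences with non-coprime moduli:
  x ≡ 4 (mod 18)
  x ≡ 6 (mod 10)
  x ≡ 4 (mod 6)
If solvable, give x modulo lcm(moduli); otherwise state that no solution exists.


Moduli 18, 10, 6 are not pairwise coprime, so CRT works modulo lcm(m_i) when all pairwise compatibility conditions hold.
Pairwise compatibility: gcd(m_i, m_j) must divide a_i - a_j for every pair.
Merge one congruence at a time:
  Start: x ≡ 4 (mod 18).
  Combine with x ≡ 6 (mod 10): gcd(18, 10) = 2; 6 - 4 = 2, which IS divisible by 2, so compatible.
    Write x = 4 + 18·t and substitute into x ≡ 6 (mod 10): 18·t ≡ 6 − 4 = 2 (mod 10).
    Divide the congruence (and modulus) by g = 2: 9·t ≡ 1 (mod 5).
    Reduce coefficients mod 5: 4·t ≡ 1 (mod 5).
    The inverse of 4 mod 5 is 4 (since 4·4 = 16 = 3·5 + 1), so t ≡ 4·1 = 4 ≡ 4 (mod 5).
    Then x = 4 + 18·4 = 76, valid modulo lcm(18, 10) = 90: x ≡ 76 (mod 90).
  Combine with x ≡ 4 (mod 6): gcd(90, 6) = 6; 4 - 76 = -72, which IS divisible by 6, so compatible.
    Write x = 76 + 90·t and substitute into x ≡ 4 (mod 6): 90·t ≡ 4 − 76 = -72 (mod 6).
    Divide the congruence (and modulus) by g = 6: 15·t ≡ -12 (mod 1).
    Modulo 1 every t works; take t = 0.
    Then x = 76 + 90·0 = 76, valid modulo lcm(90, 6) = 90: x ≡ 76 (mod 90).
Verify: 76 mod 18 = 4, 76 mod 10 = 6, 76 mod 6 = 4.

x ≡ 76 (mod 90).


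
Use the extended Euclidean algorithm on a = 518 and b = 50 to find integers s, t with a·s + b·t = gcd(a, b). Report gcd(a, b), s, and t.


Euclidean algorithm on (518, 50) — divide until remainder is 0:
  518 = 10 · 50 + 18
  50 = 2 · 18 + 14
  18 = 1 · 14 + 4
  14 = 3 · 4 + 2
  4 = 2 · 2 + 0
gcd(518, 50) = 2.
Track Bezout coefficients alongside the remainders: start with r₀ = 518 = a·1 + b·0 (s = 1, t = 0) and r₁ = 50 = a·0 + b·1 (s = 0, t = 1); each new remainder r_{k+1} = r_{k-1} − q_k·r_k inherits s_{k+1} = s_{k-1} − q_k·s_k, t_{k+1} = t_{k-1} − q_k·t_k, so r_k = a·s_k + b·t_k at every step:
  q = 10: r = 18, s = 1 − 10·0 = 1, t = 0 − 10·1 = -10  (check: 518·1 + 50·(-10) = 18)
  q = 2: r = 14, s = 0 − 2·1 = -2, t = 1 − 2·(-10) = 21  (check: 518·(-2) + 50·21 = 14)
  q = 1: r = 4, s = 1 − 1·(-2) = 3, t = -10 − 1·21 = -31  (check: 518·3 + 50·(-31) = 4)
  q = 3: r = 2, s = -2 − 3·3 = -11, t = 21 − 3·(-31) = 114  (check: 518·(-11) + 50·114 = 2)
The row with r = 2 (the gcd) gives the Bezout coefficients s = -11, t = 114.
Result: 518 · (-11) + 50 · (114) = 2.

gcd(518, 50) = 2; s = -11, t = 114 (check: 518·(-11) + 50·114 = 2).


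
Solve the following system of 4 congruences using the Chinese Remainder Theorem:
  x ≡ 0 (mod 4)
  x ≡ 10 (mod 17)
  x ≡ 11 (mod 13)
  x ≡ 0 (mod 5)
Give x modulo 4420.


Product of moduli M = 4 · 17 · 13 · 5 = 4420.
Merge one congruence at a time:
  Start: x ≡ 0 (mod 4).
  Combine with x ≡ 10 (mod 17); new modulus lcm = 68.
    Write x = 0 + 4·t and substitute into x ≡ 10 (mod 17): 4·t ≡ 10 − 0 = 10 (mod 17).
    The inverse of 4 mod 17 is 13 (since 4·13 = 52 = 3·17 + 1), so t ≡ 13·10 = 130 ≡ 11 (mod 17).
    Then x = 0 + 4·11 = 44, valid modulo lcm(4, 17) = 68: x ≡ 44 (mod 68).
  Combine with x ≡ 11 (mod 13); new modulus lcm = 884.
    Write x = 44 + 68·t and substitute into x ≡ 11 (mod 13): 68·t ≡ 11 − 44 = -33 (mod 13).
    Reduce coefficients mod 13: 3·t ≡ 6 (mod 13).
    The inverse of 3 mod 13 is 9 (since 3·9 = 27 = 2·13 + 1), so t ≡ 9·6 = 54 ≡ 2 (mod 13).
    Then x = 44 + 68·2 = 180, valid modulo lcm(68, 13) = 884: x ≡ 180 (mod 884).
  Combine with x ≡ 0 (mod 5); new modulus lcm = 4420.
    Write x = 180 + 884·t and substitute into x ≡ 0 (mod 5): 884·t ≡ 0 − 180 = -180 (mod 5).
    Reduce coefficients mod 5: 4·t ≡ 0 (mod 5).
    The inverse of 4 mod 5 is 4 (since 4·4 = 16 = 3·5 + 1), so t ≡ 4·0 = 0 ≡ 0 (mod 5).
    Then x = 180 + 884·0 = 180, valid modulo lcm(884, 5) = 4420: x ≡ 180 (mod 4420).
Verify against each original: 180 mod 4 = 0, 180 mod 17 = 10, 180 mod 13 = 11, 180 mod 5 = 0.

x ≡ 180 (mod 4420).


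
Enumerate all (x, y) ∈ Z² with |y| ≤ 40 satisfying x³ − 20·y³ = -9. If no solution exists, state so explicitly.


The equation is x³ - 20y³ = -9. For fixed y, x³ = 20·y³ − 9, so a solution requires the RHS to be a perfect cube.
Strategy: iterate y from -40 to 40, compute RHS = 20·y³ − 9, and check whether it is a (positive or negative) perfect cube.
Check small values of y:
  y = 0: RHS = -9 is not a perfect cube.
  y = 1: RHS = 11 is not a perfect cube.
  y = -1: RHS = -29 is not a perfect cube.
  y = 2: RHS = 151 is not a perfect cube.
  y = -2: RHS = -169 is not a perfect cube.
  y = 3: RHS = 531 is not a perfect cube.
  y = -3: RHS = -549 is not a perfect cube.
Continuing the search up to |y| = 40 finds no solutions either.
No (x, y) in the scanned range satisfies the equation.

No integer solutions with |y| ≤ 40.


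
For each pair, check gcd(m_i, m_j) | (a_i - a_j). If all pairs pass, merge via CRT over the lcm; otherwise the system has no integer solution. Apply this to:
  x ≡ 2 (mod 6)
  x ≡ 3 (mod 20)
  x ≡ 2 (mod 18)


Moduli 6, 20, 18 are not pairwise coprime, so CRT works modulo lcm(m_i) when all pairwise compatibility conditions hold.
Pairwise compatibility: gcd(m_i, m_j) must divide a_i - a_j for every pair.
Merge one congruence at a time:
  Start: x ≡ 2 (mod 6).
  Combine with x ≡ 3 (mod 20): gcd(6, 20) = 2, and 3 - 2 = 1 is NOT divisible by 2.
    ⇒ system is inconsistent (no integer solution).

No solution (the system is inconsistent).


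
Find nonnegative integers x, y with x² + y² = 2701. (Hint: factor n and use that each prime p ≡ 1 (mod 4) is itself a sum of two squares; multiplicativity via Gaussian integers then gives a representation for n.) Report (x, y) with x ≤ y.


Step 1: Factor n = 2701 = 37 · 73.
Step 2: Check the mod-4 condition on each prime factor: 37 ≡ 1 (mod 4), exponent 1; 73 ≡ 1 (mod 4), exponent 1.
All primes ≡ 3 (mod 4) appear to even exponent (or don't appear), so by the two-squares theorem n IS expressible as a sum of two squares.
Step 3: Build a representation. Here n = 37 · 73 is a product of primes ≡ 1 (mod 4). Each prime p ≡ 1 (mod 4) is itself a sum of two squares; find a² by testing p − a² for a perfect square:
  37: 37 − 1² = 36 = 6² ⇒ 37 = 1² + 6².
  73: 73 − 1² = 72, 73 − 2² = 69, 73 − 3² = 64 = 8² ⇒ 73 = 3² + 8².
  Combine using the Brahmagupta–Fibonacci identity (a² + b²)(c² + d²) = (ac − bd)² + (ad + bc)² = (ac + bd)² + (ad − bc)²:
  37 · 73 = 2701: from (1² + 6²)(3² + 8²), take (1·3 − 6·8, 1·8 + 6·3) = (3 − 48, 8 + 18) = (-45, 26); dropping signs (only squares matter) gives (45, 26); check 45² + 26² = 2025 + 676 = 2701 ✓.
Step 4: Order so x ≤ y and verify: 26² + 45² = 676 + 2025 = 2701 = n. ✓

n = 2701 = 26² + 45² (one valid representation with x ≤ y).


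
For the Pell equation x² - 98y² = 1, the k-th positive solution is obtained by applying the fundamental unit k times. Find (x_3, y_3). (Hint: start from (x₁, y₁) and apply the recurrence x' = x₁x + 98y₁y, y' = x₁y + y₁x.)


Step 1: Find the fundamental solution (x₁, y₁) of x² - 98y² = 1.
  Expand √98 as a continued fraction. a₀ = ⌊√98⌋ = 9; iterate m_{k+1} = d_k·a_k − m_k, d_{k+1} = (98 − m_{k+1}²)/d_k, a_{k+1} = ⌊(a₀ + m_{k+1})/d_{k+1}⌋ (starting m₀ = 0, d₀ = 1), with convergents p_k = a_k·p_{k-1} + p_{k-2}, q_k = a_k·q_{k-1} + q_{k-2} (p₋₁ = 1, q₋₁ = 0):
  k = 0: a₀ = 9; p₀/q₀ = 9/1; p₀² − 98·q₀² = 81 − 98 = -17.
  k = 1: m = 9, d = 17, a = ⌊(9 + 9)/17⌋ = 1; p/q = (1·9 + 1)/(1·1 + 0) = 10/1; p² − 98·q² = 100 − 98 = 2.
  k = 2: m = 8, d = 2, a = ⌊(9 + 8)/2⌋ = 8; p/q = (8·10 + 9)/(8·1 + 1) = 89/9; p² − 98·q² = 7921 − 7938 = -17.
  k = 3: m = 8, d = 17, a = ⌊(9 + 8)/17⌋ = 1; p/q = (1·89 + 10)/(1·9 + 1) = 99/10; p² − 98·q² = 9801 − 9800 = 1.
  The first convergent with p² − 98·q² = 1 gives the fundamental solution (x₁, y₁) = (99, 10).
Step 2: Apply the recurrence (x_{n+1}, y_{n+1}) = (x₁x_n + 98y₁y_n, x₁y_n + y₁x_n) repeatedly.
  From (x_1, y_1) = (99, 10): x_2 = 99·99 + 98·10·10 = 19601; y_2 = 99·10 + 10·99 = 1980.
  From (x_2, y_2) = (19601, 1980): x_3 = 99·19601 + 98·10·1980 = 3880899; y_3 = 99·1980 + 10·19601 = 392030.
Step 3: Verify x_3² - 98·y_3² = 15061377048201 - 15061377048200 = 1 (should be 1). ✓

(x_1, y_1) = (99, 10); (x_3, y_3) = (3880899, 392030).


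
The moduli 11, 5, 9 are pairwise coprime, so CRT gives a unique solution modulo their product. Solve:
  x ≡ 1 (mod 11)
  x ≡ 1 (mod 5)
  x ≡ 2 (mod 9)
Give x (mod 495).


Moduli 11, 5, 9 are pairwise coprime; by CRT there is a unique solution modulo M = 11 · 5 · 9 = 495.
Solve pairwise, accumulating the modulus:
  Start with x ≡ 1 (mod 11).
  Combine with x ≡ 1 (mod 5): since gcd(11, 5) = 1, we get a unique residue mod 55.
    Write x = 1 + 11·t and substitute into x ≡ 1 (mod 5): 11·t ≡ 1 − 1 = 0 (mod 5).
    Reduce coefficients mod 5: 1·t ≡ 0 (mod 5).
    So t ≡ 0 (mod 5).
    Then x = 1 + 11·0 = 1, valid modulo lcm(11, 5) = 55: x ≡ 1 (mod 55).
  Combine with x ≡ 2 (mod 9): since gcd(55, 9) = 1, we get a unique residue mod 495.
    Write x = 1 + 55·t and substitute into x ≡ 2 (mod 9): 55·t ≡ 2 − 1 = 1 (mod 9).
    Reduce coefficients mod 9: 1·t ≡ 1 (mod 9).
    So t ≡ 1 (mod 9).
    Then x = 1 + 55·1 = 56, valid modulo lcm(55, 9) = 495: x ≡ 56 (mod 495).
Verify: 56 mod 11 = 1 ✓, 56 mod 5 = 1 ✓, 56 mod 9 = 2 ✓.

x ≡ 56 (mod 495).


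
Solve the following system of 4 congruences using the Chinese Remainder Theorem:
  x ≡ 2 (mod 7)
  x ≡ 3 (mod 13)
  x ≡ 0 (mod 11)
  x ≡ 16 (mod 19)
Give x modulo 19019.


Product of moduli M = 7 · 13 · 11 · 19 = 19019.
Merge one congruence at a time:
  Start: x ≡ 2 (mod 7).
  Combine with x ≡ 3 (mod 13); new modulus lcm = 91.
    Write x = 2 + 7·t and substitute into x ≡ 3 (mod 13): 7·t ≡ 3 − 2 = 1 (mod 13).
    The inverse of 7 mod 13 is 2 (since 7·2 = 14 = 1·13 + 1), so t ≡ 2·1 = 2 ≡ 2 (mod 13).
    Then x = 2 + 7·2 = 16, valid modulo lcm(7, 13) = 91: x ≡ 16 (mod 91).
  Combine with x ≡ 0 (mod 11); new modulus lcm = 1001.
    Write x = 16 + 91·t and substitute into x ≡ 0 (mod 11): 91·t ≡ 0 − 16 = -16 (mod 11).
    Reduce coefficients mod 11: 3·t ≡ 6 (mod 11).
    The inverse of 3 mod 11 is 4 (since 3·4 = 12 = 1·11 + 1), so t ≡ 4·6 = 24 ≡ 2 (mod 11).
    Then x = 16 + 91·2 = 198, valid modulo lcm(91, 11) = 1001: x ≡ 198 (mod 1001).
  Combine with x ≡ 16 (mod 19); new modulus lcm = 19019.
    Write x = 198 + 1001·t and substitute into x ≡ 16 (mod 19): 1001·t ≡ 16 − 198 = -182 (mod 19).
    Reduce coefficients mod 19: 13·t ≡ 8 (mod 19).
    The inverse of 13 mod 19 is 3 (since 13·3 = 39 = 2·19 + 1), so t ≡ 3·8 = 24 ≡ 5 (mod 19).
    Then x = 198 + 1001·5 = 5203, valid modulo lcm(1001, 19) = 19019: x ≡ 5203 (mod 19019).
Verify against each original: 5203 mod 7 = 2, 5203 mod 13 = 3, 5203 mod 11 = 0, 5203 mod 19 = 16.

x ≡ 5203 (mod 19019).


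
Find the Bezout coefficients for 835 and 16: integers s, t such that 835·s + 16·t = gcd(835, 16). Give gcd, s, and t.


Euclidean algorithm on (835, 16) — divide until remainder is 0:
  835 = 52 · 16 + 3
  16 = 5 · 3 + 1
  3 = 3 · 1 + 0
gcd(835, 16) = 1.
Track Bezout coefficients alongside the remainders: start with r₀ = 835 = a·1 + b·0 (s = 1, t = 0) and r₁ = 16 = a·0 + b·1 (s = 0, t = 1); each new remainder r_{k+1} = r_{k-1} − q_k·r_k inherits s_{k+1} = s_{k-1} − q_k·s_k, t_{k+1} = t_{k-1} − q_k·t_k, so r_k = a·s_k + b·t_k at every step:
  q = 52: r = 3, s = 1 − 52·0 = 1, t = 0 − 52·1 = -52  (check: 835·1 + 16·(-52) = 3)
  q = 5: r = 1, s = 0 − 5·1 = -5, t = 1 − 5·(-52) = 261  (check: 835·(-5) + 16·261 = 1)
The row with r = 1 (the gcd) gives the Bezout coefficients s = -5, t = 261.
Result: 835 · (-5) + 16 · (261) = 1.

gcd(835, 16) = 1; s = -5, t = 261 (check: 835·(-5) + 16·261 = 1).
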